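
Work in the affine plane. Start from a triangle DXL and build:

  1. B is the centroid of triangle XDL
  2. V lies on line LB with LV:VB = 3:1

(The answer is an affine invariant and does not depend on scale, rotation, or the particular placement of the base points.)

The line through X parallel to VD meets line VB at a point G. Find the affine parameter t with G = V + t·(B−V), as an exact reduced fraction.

Choose coordinates D = (0, 0), X = (1, 0), L = (0, 1).
1. B is the centroid of triangle XDL ⇒ B = (1/3, 1/3)
2. V lies on line LB with LV:VB = 3:1 ⇒ V = (1/4, 1/2)
through X parallel to VD: direction (-1/4, -1/2); meets VB at G = (3/4, -1/2)
G = V + t·(B−V) with t = 6

t = 6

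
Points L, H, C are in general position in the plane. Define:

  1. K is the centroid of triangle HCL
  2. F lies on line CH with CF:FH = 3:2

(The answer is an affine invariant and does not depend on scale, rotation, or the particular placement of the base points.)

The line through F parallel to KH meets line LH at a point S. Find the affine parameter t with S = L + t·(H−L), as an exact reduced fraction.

t = 7/5

Choose coordinates L = (0, 0), H = (1, 0), C = (0, 1).
1. K is the centroid of triangle HCL ⇒ K = (1/3, 1/3)
2. F lies on line CH with CF:FH = 3:2 ⇒ F = (3/5, 2/5)
through F parallel to KH: direction (2/3, -1/3); meets LH at S = (7/5, 0)
S = L + t·(H−L) with t = 7/5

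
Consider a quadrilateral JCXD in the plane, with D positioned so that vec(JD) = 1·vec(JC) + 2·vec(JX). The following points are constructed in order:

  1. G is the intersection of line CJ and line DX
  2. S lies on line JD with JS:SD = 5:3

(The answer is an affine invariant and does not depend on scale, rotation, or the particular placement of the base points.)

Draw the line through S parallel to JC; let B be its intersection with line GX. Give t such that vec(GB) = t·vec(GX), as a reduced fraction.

Assign J = (0, 0), C = (1, 0), X = (0, 1), D = (1, 2) — the answer is frame-independent, so this choice is without loss of generality.
1. G is the intersection of line CJ and line DX ⇒ G = (-1, 0)
2. S lies on line JD with JS:SD = 5:3 ⇒ S = (5/8, 5/4)
through S parallel to JC: direction (1, 0); meets GX at B = (1/4, 5/4)
B = G + t·(X−G) with t = 5/4

t = 5/4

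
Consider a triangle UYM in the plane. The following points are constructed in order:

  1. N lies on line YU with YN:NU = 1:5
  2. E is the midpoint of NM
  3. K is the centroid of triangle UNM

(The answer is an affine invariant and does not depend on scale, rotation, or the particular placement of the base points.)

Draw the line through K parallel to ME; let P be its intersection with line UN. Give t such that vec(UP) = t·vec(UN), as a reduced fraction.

Choose coordinates U = (0, 0), Y = (1, 0), M = (0, 1).
1. N lies on line YU with YN:NU = 1:5 ⇒ N = (5/6, 0)
2. E is the midpoint of NM ⇒ E = (5/12, 1/2)
3. K is the centroid of triangle UNM ⇒ K = (5/18, 1/3)
through K parallel to ME: direction (5/12, -1/2); meets UN at P = (5/9, 0)
P = U + t·(N−U) with t = 2/3

t = 2/3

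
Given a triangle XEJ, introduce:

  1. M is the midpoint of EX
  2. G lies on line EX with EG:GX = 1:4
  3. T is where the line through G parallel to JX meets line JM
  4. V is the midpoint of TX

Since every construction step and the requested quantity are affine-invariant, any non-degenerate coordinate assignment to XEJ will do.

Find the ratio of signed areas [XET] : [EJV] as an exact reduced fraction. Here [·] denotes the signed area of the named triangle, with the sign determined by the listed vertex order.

Choose coordinates X = (0, 0), E = (1, 0), J = (0, 1).
1. M is the midpoint of EX ⇒ M = (1/2, 0)
2. G lies on line EX with EG:GX = 1:4 ⇒ G = (4/5, 0)
3. T is where the line through G parallel to JX meets line JM ⇒ T = (4/5, -3/5)
4. V is the midpoint of TX ⇒ V = (2/5, -3/10)
2·[XET] = -3/5, 2·[EJV] = 9/10
[XET]:[EJV] = -3/5:9/10 = -2/3

[XET]:[EJV] = -2/3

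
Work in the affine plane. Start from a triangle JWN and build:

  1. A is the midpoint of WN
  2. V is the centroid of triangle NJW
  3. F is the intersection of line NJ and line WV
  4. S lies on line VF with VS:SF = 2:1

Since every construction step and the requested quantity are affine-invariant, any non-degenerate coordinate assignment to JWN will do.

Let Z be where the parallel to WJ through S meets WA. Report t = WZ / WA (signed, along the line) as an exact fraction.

t = 8/9

Work in coordinates with J = (0, 0), W = (1, 0), N = (0, 1).
1. A is the midpoint of WN ⇒ A = (1/2, 1/2)
2. V is the centroid of triangle NJW ⇒ V = (1/3, 1/3)
3. F is the intersection of line NJ and line WV ⇒ F = (0, 1/2)
4. S lies on line VF with VS:SF = 2:1 ⇒ S = (1/9, 4/9)
through S parallel to WJ: direction (-1, 0); meets WA at Z = (5/9, 4/9)
Z = W + t·(A−W) with t = 8/9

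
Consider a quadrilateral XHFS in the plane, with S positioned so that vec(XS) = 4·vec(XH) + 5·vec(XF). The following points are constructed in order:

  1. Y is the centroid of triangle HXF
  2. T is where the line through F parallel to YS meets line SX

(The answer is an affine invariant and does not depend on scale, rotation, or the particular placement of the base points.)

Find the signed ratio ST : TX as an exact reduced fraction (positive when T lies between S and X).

ST:TX = -12/11

Work in coordinates with X = (0, 0), H = (1, 0), F = (0, 1), S = (4, 5).
1. Y is the centroid of triangle HXF ⇒ Y = (1/3, 1/3)
2. T is where the line through F parallel to YS meets line SX ⇒ T = (-44, -55)
T = S + t·(X−S) with t = 12, so ST:TX = t:(1−t) = 12:-11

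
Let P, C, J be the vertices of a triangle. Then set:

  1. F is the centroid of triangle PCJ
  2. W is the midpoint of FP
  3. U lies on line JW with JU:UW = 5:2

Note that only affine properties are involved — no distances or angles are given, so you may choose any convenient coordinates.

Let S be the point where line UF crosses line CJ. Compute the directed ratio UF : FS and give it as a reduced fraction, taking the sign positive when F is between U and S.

Assign P = (0, 0), C = (1, 0), J = (0, 1) — the answer is frame-independent, so this choice is without loss of generality.
1. F is the centroid of triangle PCJ ⇒ F = (1/3, 1/3)
2. W is the midpoint of FP ⇒ W = (1/6, 1/6)
3. U lies on line JW with JU:UW = 5:2 ⇒ U = (5/42, 17/42)
line UF meets CJ at S = (5/6, 1/6)
F = U + t·(S−U) with t = 3/10, so UF:FS = 3/10:7/10

UF:FS = 3/7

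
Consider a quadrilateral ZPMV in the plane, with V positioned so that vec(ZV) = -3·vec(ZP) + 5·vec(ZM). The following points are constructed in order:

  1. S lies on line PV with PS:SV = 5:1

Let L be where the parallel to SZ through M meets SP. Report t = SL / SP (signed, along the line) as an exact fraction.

Choose coordinates Z = (0, 0), P = (1, 0), M = (0, 1), V = (-3, 5).
1. S lies on line PV with PS:SV = 5:1 ⇒ S = (-7/3, 25/6)
through M parallel to SZ: direction (7/3, -25/6); meets SP at L = (-7/15, 11/6)
L = S + t·(P−S) with t = 14/25

t = 14/25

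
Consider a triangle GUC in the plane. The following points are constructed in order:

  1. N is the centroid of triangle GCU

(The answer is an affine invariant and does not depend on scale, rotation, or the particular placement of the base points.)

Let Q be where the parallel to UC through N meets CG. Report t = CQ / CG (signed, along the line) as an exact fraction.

t = 1/3

Assign G = (0, 0), U = (1, 0), C = (0, 1) — the answer is frame-independent, so this choice is without loss of generality.
1. N is the centroid of triangle GCU ⇒ N = (1/3, 1/3)
through N parallel to UC: direction (-1, 1); meets CG at Q = (0, 2/3)
Q = C + t·(G−C) with t = 1/3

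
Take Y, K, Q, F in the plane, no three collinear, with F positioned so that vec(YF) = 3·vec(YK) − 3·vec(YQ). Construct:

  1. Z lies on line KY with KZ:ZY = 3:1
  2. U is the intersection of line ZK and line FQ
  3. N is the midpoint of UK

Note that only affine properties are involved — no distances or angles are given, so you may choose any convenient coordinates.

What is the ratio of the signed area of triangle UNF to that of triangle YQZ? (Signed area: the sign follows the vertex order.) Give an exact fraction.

Choose coordinates Y = (0, 0), K = (1, 0), Q = (0, 1), F = (3, -3).
1. Z lies on line KY with KZ:ZY = 3:1 ⇒ Z = (1/4, 0)
2. U is the intersection of line ZK and line FQ ⇒ U = (3/4, 0)
3. N is the midpoint of UK ⇒ N = (7/8, 0)
2·[UNF] = -3/8, 2·[YQZ] = -1/4
[UNF]:[YQZ] = -3/8:-1/4 = 3/2

[UNF]:[YQZ] = 3/2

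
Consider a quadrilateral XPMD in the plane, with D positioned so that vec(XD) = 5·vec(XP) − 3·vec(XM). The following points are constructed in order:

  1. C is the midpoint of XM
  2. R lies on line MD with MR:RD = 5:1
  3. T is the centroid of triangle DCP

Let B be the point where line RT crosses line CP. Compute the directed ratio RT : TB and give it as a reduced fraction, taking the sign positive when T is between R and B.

Work in coordinates with X = (0, 0), P = (1, 0), M = (0, 1), D = (5, -3).
1. C is the midpoint of XM ⇒ C = (0, 1/2)
2. R lies on line MD with MR:RD = 5:1 ⇒ R = (25/6, -7/3)
3. T is the centroid of triangle DCP ⇒ T = (2, -5/6)
line RT meets CP at B = (4/15, 11/30)
T = R + t·(B−R) with t = 5/9, so RT:TB = 5/9:4/9

RT:TB = 5/4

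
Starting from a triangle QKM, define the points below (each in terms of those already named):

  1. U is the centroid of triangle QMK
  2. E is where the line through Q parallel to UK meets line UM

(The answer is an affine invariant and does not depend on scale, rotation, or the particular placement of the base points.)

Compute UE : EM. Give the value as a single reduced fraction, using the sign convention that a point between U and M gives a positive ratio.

UE:EM = -1/2

Assign Q = (0, 0), K = (1, 0), M = (0, 1) — the answer is frame-independent, so this choice is without loss of generality.
1. U is the centroid of triangle QMK ⇒ U = (1/3, 1/3)
2. E is where the line through Q parallel to UK meets line UM ⇒ E = (2/3, -1/3)
E = U + t·(M−U) with t = -1, so UE:EM = t:(1−t) = -1:2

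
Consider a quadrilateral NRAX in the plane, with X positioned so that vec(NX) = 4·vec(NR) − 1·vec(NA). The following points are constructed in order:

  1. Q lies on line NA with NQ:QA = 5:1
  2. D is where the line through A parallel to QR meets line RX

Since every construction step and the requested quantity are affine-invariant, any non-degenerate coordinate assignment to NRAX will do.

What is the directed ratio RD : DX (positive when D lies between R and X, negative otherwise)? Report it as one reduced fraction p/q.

RD:DX = 1/8

Work in coordinates with N = (0, 0), R = (1, 0), A = (0, 1), X = (4, -1).
1. Q lies on line NA with NQ:QA = 5:1 ⇒ Q = (0, 5/6)
2. D is where the line through A parallel to QR meets line RX ⇒ D = (4/3, -1/9)
D = R + t·(X−R) with t = 1/9, so RD:DX = t:(1−t) = 1/9:8/9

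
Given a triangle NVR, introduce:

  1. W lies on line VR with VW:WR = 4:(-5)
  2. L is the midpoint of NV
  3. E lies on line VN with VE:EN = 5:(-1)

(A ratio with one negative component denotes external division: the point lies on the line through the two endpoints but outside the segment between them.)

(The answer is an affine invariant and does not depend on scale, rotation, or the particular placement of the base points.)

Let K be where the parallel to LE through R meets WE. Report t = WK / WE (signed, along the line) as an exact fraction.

Work in coordinates with N = (0, 0), V = (1, 0), R = (0, 1).
1. W lies on line VR with VW:WR = 4:(-5) ⇒ W = (5, -4)
2. L is the midpoint of NV ⇒ L = (1/2, 0)
3. E lies on line VN with VE:EN = 5:(-1) ⇒ E = (-1/4, 0)
through R parallel to LE: direction (-3/4, 0); meets WE at K = (-25/16, 1)
K = W + t·(E−W) with t = 5/4

t = 5/4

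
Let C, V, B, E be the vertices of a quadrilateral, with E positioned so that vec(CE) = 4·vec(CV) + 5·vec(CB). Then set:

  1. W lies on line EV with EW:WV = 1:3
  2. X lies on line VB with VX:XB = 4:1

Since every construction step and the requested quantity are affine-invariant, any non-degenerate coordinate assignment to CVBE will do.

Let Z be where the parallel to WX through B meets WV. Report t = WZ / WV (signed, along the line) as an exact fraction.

t = -1/4

Set C = (0, 0), V = (1, 0), B = (0, 1), E = (4, 5); any affine frame gives the same invariant.
1. W lies on line EV with EW:WV = 1:3 ⇒ W = (13/4, 15/4)
2. X lies on line VB with VX:XB = 4:1 ⇒ X = (1/5, 4/5)
through B parallel to WX: direction (-61/20, -59/20); meets WV at Z = (61/16, 75/16)
Z = W + t·(V−W) with t = -1/4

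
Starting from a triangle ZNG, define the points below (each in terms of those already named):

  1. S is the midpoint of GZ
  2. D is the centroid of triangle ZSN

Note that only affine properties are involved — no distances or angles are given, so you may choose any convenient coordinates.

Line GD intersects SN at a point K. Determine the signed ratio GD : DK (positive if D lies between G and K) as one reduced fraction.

GD:DK = -4

Work in coordinates with Z = (0, 0), N = (1, 0), G = (0, 1).
1. S is the midpoint of GZ ⇒ S = (0, 1/2)
2. D is the centroid of triangle ZSN ⇒ D = (1/3, 1/6)
line GD meets SN at K = (1/4, 3/8)
D = G + t·(K−G) with t = 4/3, so GD:DK = 4/3:-1/3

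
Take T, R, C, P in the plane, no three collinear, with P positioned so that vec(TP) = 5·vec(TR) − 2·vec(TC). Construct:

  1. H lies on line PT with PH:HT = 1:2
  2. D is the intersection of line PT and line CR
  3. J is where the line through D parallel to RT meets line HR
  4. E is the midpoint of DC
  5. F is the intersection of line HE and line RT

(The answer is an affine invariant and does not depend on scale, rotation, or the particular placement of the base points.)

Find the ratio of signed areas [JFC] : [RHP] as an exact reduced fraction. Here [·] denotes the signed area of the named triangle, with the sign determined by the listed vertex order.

Assign T = (0, 0), R = (1, 0), C = (0, 1), P = (5, -2) — the answer is frame-independent, so this choice is without loss of generality.
1. H lies on line PT with PH:HT = 1:2 ⇒ H = (10/3, -4/3)
2. D is the intersection of line PT and line CR ⇒ D = (5/3, -2/3)
3. J is where the line through D parallel to RT meets line HR ⇒ J = (13/6, -2/3)
4. E is the midpoint of DC ⇒ E = (5/6, 1/6)
5. F is the intersection of line HE and line RT ⇒ F = (10/9, 0)
2·[JFC] = -17/54, 2·[RHP] = 2/3
[JFC]:[RHP] = -17/54:2/3 = -17/36

[JFC]:[RHP] = -17/36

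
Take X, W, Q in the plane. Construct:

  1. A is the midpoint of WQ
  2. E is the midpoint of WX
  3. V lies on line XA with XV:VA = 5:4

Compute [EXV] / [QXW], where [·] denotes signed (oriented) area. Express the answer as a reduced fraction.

Set X = (0, 0), W = (1, 0), Q = (0, 1); any affine frame gives the same invariant.
1. A is the midpoint of WQ ⇒ A = (1/2, 1/2)
2. E is the midpoint of WX ⇒ E = (1/2, 0)
3. V lies on line XA with XV:VA = 5:4 ⇒ V = (5/18, 5/18)
2·[EXV] = -5/36, 2·[QXW] = 1
[EXV]:[QXW] = -5/36:1 = -5/36

[EXV]:[QXW] = -5/36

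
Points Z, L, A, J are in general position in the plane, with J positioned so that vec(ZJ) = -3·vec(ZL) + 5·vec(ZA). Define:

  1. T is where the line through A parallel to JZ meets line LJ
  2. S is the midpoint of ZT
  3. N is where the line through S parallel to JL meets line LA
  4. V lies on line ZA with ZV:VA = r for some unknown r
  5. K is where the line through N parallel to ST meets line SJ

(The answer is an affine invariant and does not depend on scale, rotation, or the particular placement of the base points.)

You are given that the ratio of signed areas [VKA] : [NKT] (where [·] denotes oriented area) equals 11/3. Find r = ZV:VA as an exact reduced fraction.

Assign Z = (0, 0), L = (1, 0), A = (0, 1), J = (-3, 5) — the answer is frame-independent, so this choice is without loss of generality.
1. T is where the line through A parallel to JZ meets line LJ ⇒ T = (-3/5, 2)
2. S is the midpoint of ZT ⇒ S = (-3/10, 1)
3. N is where the line through S parallel to JL meets line LA ⇒ N = (-3/2, 5/2)
4. With ZV:VA = r, write λ = r/(r+1) so V = Z + λ·(A−Z); V is affine-linear in λ
5. K is where the line through N parallel to ST meets line SJ ⇒ K = (-33/20, 3)
Every point depending on V is an affine combination of V and λ-independent points, so each such coordinate is linear in λ; the λ² term in each signed area is a multiple of (A−Z)×(A−Z) = 0, so 2·[VKA] and 2·[NKT] are each linear in λ. Evaluating at λ=0 and λ=1:
  2·[VKA] = 33/20·λ − 33/20,   2·[NKT] = -3/8
So [VKA]:[NKT] = (33/20·λ − 33/20) / (-3/8). Setting this equal to 11/3:
  33/20·λ − 33/20 = 11/3·(-3/8)  ⇒  λ = 1/6
Then r = λ/(1−λ) = (1/6)/(5/6) = 1/5. Check: with r = 1/5, V = (0, 1/6) and [VKA]:[NKT] = 11/3 as required.

r = 1/5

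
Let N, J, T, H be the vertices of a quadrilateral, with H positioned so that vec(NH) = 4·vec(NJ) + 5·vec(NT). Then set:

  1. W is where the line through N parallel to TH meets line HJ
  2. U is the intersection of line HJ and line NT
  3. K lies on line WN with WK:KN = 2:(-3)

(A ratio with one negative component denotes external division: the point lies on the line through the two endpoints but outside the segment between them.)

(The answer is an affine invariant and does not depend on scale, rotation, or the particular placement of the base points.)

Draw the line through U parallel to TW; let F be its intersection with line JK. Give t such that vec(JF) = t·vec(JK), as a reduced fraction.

Set N = (0, 0), J = (1, 0), T = (0, 1), H = (4, 5); any affine frame gives the same invariant.
1. W is where the line through N parallel to TH meets line HJ ⇒ W = (5/2, 5/2)
2. U is the intersection of line HJ and line NT ⇒ U = (0, -5/3)
3. K lies on line WN with WK:KN = 2:(-3) ⇒ K = (15/2, 15/2)
through U parallel to TW: direction (5/2, 3/2); meets JK at F = (-25/27, -20/9)
F = J + t·(K−J) with t = -8/27

t = -8/27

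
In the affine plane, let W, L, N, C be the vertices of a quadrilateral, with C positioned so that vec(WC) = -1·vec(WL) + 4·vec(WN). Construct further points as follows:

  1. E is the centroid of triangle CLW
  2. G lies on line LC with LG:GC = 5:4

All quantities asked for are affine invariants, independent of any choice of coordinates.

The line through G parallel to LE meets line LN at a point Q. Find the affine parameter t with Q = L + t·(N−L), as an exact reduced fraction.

t = -20/9

Choose coordinates W = (0, 0), L = (1, 0), N = (0, 1), C = (-1, 4).
1. E is the centroid of triangle CLW ⇒ E = (0, 4/3)
2. G lies on line LC with LG:GC = 5:4 ⇒ G = (-1/9, 20/9)
through G parallel to LE: direction (-1, 4/3); meets LN at Q = (29/9, -20/9)
Q = L + t·(N−L) with t = -20/9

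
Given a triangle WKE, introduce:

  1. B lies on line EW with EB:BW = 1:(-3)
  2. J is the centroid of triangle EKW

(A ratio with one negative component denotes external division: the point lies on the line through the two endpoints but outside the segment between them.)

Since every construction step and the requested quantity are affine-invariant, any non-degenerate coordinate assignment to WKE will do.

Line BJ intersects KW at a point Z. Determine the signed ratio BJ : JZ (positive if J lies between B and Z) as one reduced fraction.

Choose coordinates W = (0, 0), K = (1, 0), E = (0, 1).
1. B lies on line EW with EB:BW = 1:(-3) ⇒ B = (0, 3/2)
2. J is the centroid of triangle EKW ⇒ J = (1/3, 1/3)
line BJ meets KW at Z = (3/7, 0)
J = B + t·(Z−B) with t = 7/9, so BJ:JZ = 7/9:2/9

BJ:JZ = 7/2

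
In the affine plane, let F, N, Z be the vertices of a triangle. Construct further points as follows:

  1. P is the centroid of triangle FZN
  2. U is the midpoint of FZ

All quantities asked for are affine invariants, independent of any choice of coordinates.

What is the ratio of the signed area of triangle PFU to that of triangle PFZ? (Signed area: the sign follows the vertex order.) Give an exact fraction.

[PFU]:[PFZ] = 1/2

Work in coordinates with F = (0, 0), N = (1, 0), Z = (0, 1).
1. P is the centroid of triangle FZN ⇒ P = (1/3, 1/3)
2. U is the midpoint of FZ ⇒ U = (0, 1/2)
2·[PFU] = -1/6, 2·[PFZ] = -1/3
[PFU]:[PFZ] = -1/6:-1/3 = 1/2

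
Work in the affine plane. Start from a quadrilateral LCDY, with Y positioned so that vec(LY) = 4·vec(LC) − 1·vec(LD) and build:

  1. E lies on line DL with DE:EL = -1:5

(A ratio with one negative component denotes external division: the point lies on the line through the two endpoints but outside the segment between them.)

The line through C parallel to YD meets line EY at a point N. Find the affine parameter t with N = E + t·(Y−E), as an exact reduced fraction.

t = 3

Choose coordinates L = (0, 0), C = (1, 0), D = (0, 1), Y = (4, -1).
1. E lies on line DL with DE:EL = -1:5 ⇒ E = (0, 5/4)
through C parallel to YD: direction (-4, 2); meets EY at N = (12, -11/2)
N = E + t·(Y−E) with t = 3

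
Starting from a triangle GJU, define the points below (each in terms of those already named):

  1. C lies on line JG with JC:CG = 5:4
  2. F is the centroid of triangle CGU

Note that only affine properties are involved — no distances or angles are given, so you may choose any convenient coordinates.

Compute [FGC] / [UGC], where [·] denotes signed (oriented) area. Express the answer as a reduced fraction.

Choose coordinates G = (0, 0), J = (1, 0), U = (0, 1).
1. C lies on line JG with JC:CG = 5:4 ⇒ C = (4/9, 0)
2. F is the centroid of triangle CGU ⇒ F = (4/27, 1/3)
2·[FGC] = 4/27, 2·[UGC] = 4/9
[FGC]:[UGC] = 4/27:4/9 = 1/3

[FGC]:[UGC] = 1/3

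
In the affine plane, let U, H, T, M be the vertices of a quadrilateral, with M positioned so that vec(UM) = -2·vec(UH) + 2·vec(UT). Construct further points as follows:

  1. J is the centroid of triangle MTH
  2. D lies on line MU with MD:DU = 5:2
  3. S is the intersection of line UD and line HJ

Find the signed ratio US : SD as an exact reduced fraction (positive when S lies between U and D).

US:SD = -21/17

Work in coordinates with U = (0, 0), H = (1, 0), T = (0, 1), M = (-2, 2).
1. J is the centroid of triangle MTH ⇒ J = (-1/3, 1)
2. D lies on line MU with MD:DU = 5:2 ⇒ D = (-4/7, 4/7)
3. S is the intersection of line UD and line HJ ⇒ S = (-3, 3)
S = U + t·(D−U) with t = 21/4, so US:SD = t:(1−t) = 21/4:-17/4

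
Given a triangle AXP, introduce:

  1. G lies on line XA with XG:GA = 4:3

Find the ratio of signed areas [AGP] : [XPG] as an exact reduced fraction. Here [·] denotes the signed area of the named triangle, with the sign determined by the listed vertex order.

Work in coordinates with A = (0, 0), X = (1, 0), P = (0, 1).
1. G lies on line XA with XG:GA = 4:3 ⇒ G = (3/7, 0)
2·[AGP] = 3/7, 2·[XPG] = 4/7
[AGP]:[XPG] = 3/7:4/7 = 3/4

[AGP]:[XPG] = 3/4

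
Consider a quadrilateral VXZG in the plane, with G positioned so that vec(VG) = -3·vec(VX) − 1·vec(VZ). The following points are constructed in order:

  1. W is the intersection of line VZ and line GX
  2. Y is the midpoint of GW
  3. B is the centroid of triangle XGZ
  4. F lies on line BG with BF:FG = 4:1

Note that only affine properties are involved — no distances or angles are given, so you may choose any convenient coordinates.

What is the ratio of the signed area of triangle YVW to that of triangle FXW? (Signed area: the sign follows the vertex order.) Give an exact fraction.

Set V = (0, 0), X = (1, 0), Z = (0, 1), G = (-3, -1); any affine frame gives the same invariant.
1. W is the intersection of line VZ and line GX ⇒ W = (0, -1/4)
2. Y is the midpoint of GW ⇒ Y = (-3/2, -5/8)
3. B is the centroid of triangle XGZ ⇒ B = (-2/3, 0)
4. F lies on line BG with BF:FG = 4:1 ⇒ F = (-38/15, -4/5)
2·[YVW] = -3/8, 2·[FXW] = -1/12
[YVW]:[FXW] = -3/8:-1/12 = 9/2

[YVW]:[FXW] = 9/2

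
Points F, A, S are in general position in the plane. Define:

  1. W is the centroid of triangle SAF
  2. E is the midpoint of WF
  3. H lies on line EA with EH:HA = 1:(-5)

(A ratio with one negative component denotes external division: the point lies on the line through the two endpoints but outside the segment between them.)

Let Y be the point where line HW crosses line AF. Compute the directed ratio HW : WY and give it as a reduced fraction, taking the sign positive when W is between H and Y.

HW:WY = -3/8

Assign F = (0, 0), A = (1, 0), S = (0, 1) — the answer is frame-independent, so this choice is without loss of generality.
1. W is the centroid of triangle SAF ⇒ W = (1/3, 1/3)
2. E is the midpoint of WF ⇒ E = (1/6, 1/6)
3. H lies on line EA with EH:HA = 1:(-5) ⇒ H = (-1/24, 5/24)
line HW meets AF at Y = (-2/3, 0)
W = H + t·(Y−H) with t = -3/5, so HW:WY = -3/5:8/5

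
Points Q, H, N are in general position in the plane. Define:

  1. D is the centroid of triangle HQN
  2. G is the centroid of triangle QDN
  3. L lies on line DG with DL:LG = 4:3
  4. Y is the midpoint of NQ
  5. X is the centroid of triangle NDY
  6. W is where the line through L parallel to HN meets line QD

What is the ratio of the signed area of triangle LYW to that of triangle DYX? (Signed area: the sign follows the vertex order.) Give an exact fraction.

Set Q = (0, 0), H = (1, 0), N = (0, 1); any affine frame gives the same invariant.
1. D is the centroid of triangle HQN ⇒ D = (1/3, 1/3)
2. G is the centroid of triangle QDN ⇒ G = (1/9, 4/9)
3. L lies on line DG with DL:LG = 4:3 ⇒ L = (13/63, 25/63)
4. Y is the midpoint of NQ ⇒ Y = (0, 1/2)
5. X is the centroid of triangle NDY ⇒ X = (1/9, 11/18)
6. W is where the line through L parallel to HN meets line QD ⇒ W = (19/63, 19/63)
2·[LYW] = 13/1323, 2·[DYX] = -1/18
[LYW]:[DYX] = 13/1323:-1/18 = -26/147

[LYW]:[DYX] = -26/147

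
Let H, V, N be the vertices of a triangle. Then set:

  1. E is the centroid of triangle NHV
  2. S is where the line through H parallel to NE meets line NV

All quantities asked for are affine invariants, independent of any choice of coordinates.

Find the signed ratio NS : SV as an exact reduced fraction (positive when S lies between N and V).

NS:SV = -1/2

Work in coordinates with H = (0, 0), V = (1, 0), N = (0, 1).
1. E is the centroid of triangle NHV ⇒ E = (1/3, 1/3)
2. S is where the line through H parallel to NE meets line NV ⇒ S = (-1, 2)
S = N + t·(V−N) with t = -1, so NS:SV = t:(1−t) = -1:2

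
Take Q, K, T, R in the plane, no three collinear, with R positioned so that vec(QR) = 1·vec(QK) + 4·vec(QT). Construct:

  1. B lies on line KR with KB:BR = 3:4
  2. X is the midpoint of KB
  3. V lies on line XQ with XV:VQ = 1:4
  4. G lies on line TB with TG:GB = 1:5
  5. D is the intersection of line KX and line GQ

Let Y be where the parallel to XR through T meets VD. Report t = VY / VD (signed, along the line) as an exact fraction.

t = -4

Work in coordinates with Q = (0, 0), K = (1, 0), T = (0, 1), R = (1, 4).
1. B lies on line KR with KB:BR = 3:4 ⇒ B = (1, 12/7)
2. X is the midpoint of KB ⇒ X = (1, 6/7)
3. V lies on line XQ with XV:VQ = 1:4 ⇒ V = (4/5, 24/35)
4. G lies on line TB with TG:GB = 1:5 ⇒ G = (1/6, 47/42)
5. D is the intersection of line KX and line GQ ⇒ D = (1, 47/7)
through T parallel to XR: direction (0, 22/7); meets VD at Y = (0, -164/7)
Y = V + t·(D−V) with t = -4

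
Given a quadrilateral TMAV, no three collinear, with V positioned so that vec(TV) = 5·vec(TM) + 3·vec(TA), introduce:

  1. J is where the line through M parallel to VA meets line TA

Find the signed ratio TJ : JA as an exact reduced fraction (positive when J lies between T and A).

TJ:JA = -2/7

Work in coordinates with T = (0, 0), M = (1, 0), A = (0, 1), V = (5, 3).
1. J is where the line through M parallel to VA meets line TA ⇒ J = (0, -2/5)
J = T + t·(A−T) with t = -2/5, so TJ:JA = t:(1−t) = -2/5:7/5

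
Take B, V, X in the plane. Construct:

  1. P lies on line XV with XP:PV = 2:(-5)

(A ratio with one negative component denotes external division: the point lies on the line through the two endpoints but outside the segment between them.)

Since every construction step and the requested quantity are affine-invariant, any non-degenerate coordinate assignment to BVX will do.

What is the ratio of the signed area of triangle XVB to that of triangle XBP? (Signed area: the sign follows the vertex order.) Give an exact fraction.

[XVB]:[XBP] = 3/2

Assign B = (0, 0), V = (1, 0), X = (0, 1) — the answer is frame-independent, so this choice is without loss of generality.
1. P lies on line XV with XP:PV = 2:(-5) ⇒ P = (-2/3, 5/3)
2·[XVB] = -1, 2·[XBP] = -2/3
[XVB]:[XBP] = -1:-2/3 = 3/2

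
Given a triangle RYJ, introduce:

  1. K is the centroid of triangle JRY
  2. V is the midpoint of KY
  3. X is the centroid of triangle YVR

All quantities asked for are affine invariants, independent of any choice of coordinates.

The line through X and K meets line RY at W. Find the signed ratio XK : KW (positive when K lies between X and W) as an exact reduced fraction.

Work in coordinates with R = (0, 0), Y = (1, 0), J = (0, 1).
1. K is the centroid of triangle JRY ⇒ K = (1/3, 1/3)
2. V is the midpoint of KY ⇒ V = (2/3, 1/6)
3. X is the centroid of triangle YVR ⇒ X = (5/9, 1/18)
line XK meets RY at W = (3/5, 0)
K = X + t·(W−X) with t = -5, so XK:KW = -5:6

XK:KW = -5/6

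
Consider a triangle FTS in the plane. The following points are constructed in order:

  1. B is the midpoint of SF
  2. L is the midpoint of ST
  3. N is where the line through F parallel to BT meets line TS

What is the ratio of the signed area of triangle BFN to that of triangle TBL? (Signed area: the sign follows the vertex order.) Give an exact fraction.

[BFN]:[TBL] = -4

Choose coordinates F = (0, 0), T = (1, 0), S = (0, 1).
1. B is the midpoint of SF ⇒ B = (0, 1/2)
2. L is the midpoint of ST ⇒ L = (1/2, 1/2)
3. N is where the line through F parallel to BT meets line TS ⇒ N = (2, -1)
2·[BFN] = 1, 2·[TBL] = -1/4
[BFN]:[TBL] = 1:-1/4 = -4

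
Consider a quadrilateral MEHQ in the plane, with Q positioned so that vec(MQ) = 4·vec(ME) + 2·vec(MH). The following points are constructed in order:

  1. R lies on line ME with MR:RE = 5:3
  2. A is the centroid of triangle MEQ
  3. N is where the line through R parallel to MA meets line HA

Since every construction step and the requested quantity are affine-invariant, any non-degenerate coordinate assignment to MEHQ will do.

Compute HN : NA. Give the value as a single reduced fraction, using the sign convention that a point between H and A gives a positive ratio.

HN:NA = -5

Choose coordinates M = (0, 0), E = (1, 0), H = (0, 1), Q = (4, 2).
1. R lies on line ME with MR:RE = 5:3 ⇒ R = (5/8, 0)
2. A is the centroid of triangle MEQ ⇒ A = (5/3, 2/3)
3. N is where the line through R parallel to MA meets line HA ⇒ N = (25/12, 7/12)
N = H + t·(A−H) with t = 5/4, so HN:NA = t:(1−t) = 5/4:-1/4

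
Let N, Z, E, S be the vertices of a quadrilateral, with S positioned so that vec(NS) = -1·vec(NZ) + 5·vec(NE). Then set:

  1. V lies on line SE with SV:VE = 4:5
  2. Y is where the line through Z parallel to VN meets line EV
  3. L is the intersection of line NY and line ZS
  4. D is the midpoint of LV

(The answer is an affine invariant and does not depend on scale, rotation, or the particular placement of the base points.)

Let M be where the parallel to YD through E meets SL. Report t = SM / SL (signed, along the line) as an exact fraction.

Set N = (0, 0), Z = (1, 0), E = (0, 1), S = (-1, 5); any affine frame gives the same invariant.
1. V lies on line SE with SV:VE = 4:5 ⇒ V = (-5/9, 29/9)
2. Y is where the line through Z parallel to VN meets line EV ⇒ Y = (8/3, -29/3)
3. L is the intersection of line NY and line ZS ⇒ L = (-20/9, 145/18)
4. D is the midpoint of LV ⇒ D = (-25/18, 203/36)
through E parallel to YD: direction (-73/18, 551/36); meets SL at M = (-73/62, 675/124)
M = S + t·(L−S) with t = 9/62

t = 9/62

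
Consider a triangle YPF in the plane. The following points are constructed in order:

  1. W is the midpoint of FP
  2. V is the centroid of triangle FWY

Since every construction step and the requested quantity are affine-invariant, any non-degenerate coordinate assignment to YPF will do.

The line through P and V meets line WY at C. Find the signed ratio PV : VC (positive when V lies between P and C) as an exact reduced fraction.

PV:VC = -4

Work in coordinates with Y = (0, 0), P = (1, 0), F = (0, 1).
1. W is the midpoint of FP ⇒ W = (1/2, 1/2)
2. V is the centroid of triangle FWY ⇒ V = (1/6, 1/2)
line PV meets WY at C = (3/8, 3/8)
V = P + t·(C−P) with t = 4/3, so PV:VC = 4/3:-1/3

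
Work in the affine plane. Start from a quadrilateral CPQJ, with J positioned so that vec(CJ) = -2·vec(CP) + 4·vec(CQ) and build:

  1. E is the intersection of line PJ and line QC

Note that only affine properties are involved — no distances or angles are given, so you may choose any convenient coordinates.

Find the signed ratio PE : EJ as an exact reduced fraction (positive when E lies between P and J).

Choose coordinates C = (0, 0), P = (1, 0), Q = (0, 1), J = (-2, 4).
1. E is the intersection of line PJ and line QC ⇒ E = (0, 4/3)
E = P + t·(J−P) with t = 1/3, so PE:EJ = t:(1−t) = 1/3:2/3

PE:EJ = 1/2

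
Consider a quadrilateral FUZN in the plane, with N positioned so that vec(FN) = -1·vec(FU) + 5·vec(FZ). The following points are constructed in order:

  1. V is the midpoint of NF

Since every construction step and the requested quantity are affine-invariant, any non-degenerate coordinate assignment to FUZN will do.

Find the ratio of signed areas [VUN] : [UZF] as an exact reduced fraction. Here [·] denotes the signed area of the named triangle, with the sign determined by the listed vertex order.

[VUN]:[UZF] = 5/2

Choose coordinates F = (0, 0), U = (1, 0), Z = (0, 1), N = (-1, 5).
1. V is the midpoint of NF ⇒ V = (-1/2, 5/2)
2·[VUN] = 5/2, 2·[UZF] = 1
[VUN]:[UZF] = 5/2:1 = 5/2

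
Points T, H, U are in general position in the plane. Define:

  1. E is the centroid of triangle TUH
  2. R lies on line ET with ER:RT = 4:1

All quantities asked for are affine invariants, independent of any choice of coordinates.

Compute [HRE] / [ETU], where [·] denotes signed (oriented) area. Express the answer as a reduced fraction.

Choose coordinates T = (0, 0), H = (1, 0), U = (0, 1).
1. E is the centroid of triangle TUH ⇒ E = (1/3, 1/3)
2. R lies on line ET with ER:RT = 4:1 ⇒ R = (1/15, 1/15)
2·[HRE] = -4/15, 2·[ETU] = -1/3
[HRE]:[ETU] = -4/15:-1/3 = 4/5

[HRE]:[ETU] = 4/5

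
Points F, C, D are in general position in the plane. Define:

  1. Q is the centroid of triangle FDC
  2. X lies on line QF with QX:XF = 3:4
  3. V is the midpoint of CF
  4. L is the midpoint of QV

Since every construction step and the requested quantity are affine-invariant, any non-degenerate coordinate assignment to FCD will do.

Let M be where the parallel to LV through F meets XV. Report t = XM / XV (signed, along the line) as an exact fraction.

Work in coordinates with F = (0, 0), C = (1, 0), D = (0, 1).
1. Q is the centroid of triangle FDC ⇒ Q = (1/3, 1/3)
2. X lies on line QF with QX:XF = 3:4 ⇒ X = (4/21, 4/21)
3. V is the midpoint of CF ⇒ V = (1/2, 0)
4. L is the midpoint of QV ⇒ L = (5/12, 1/6)
through F parallel to LV: direction (1/12, -1/6); meets XV at M = (-2/9, 4/9)
M = X + t·(V−X) with t = -4/3

t = -4/3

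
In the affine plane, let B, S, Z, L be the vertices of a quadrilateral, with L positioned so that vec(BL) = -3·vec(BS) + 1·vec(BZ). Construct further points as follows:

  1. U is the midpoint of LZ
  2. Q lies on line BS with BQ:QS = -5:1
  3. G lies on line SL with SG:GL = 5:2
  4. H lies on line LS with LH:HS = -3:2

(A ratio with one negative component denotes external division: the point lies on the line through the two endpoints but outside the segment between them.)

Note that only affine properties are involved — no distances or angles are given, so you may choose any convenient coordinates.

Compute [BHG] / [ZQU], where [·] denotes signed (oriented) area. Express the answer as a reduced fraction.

[BHG]:[ZQU] = -38/21

Choose coordinates B = (0, 0), S = (1, 0), Z = (0, 1), L = (-3, 1).
1. U is the midpoint of LZ ⇒ U = (-3/2, 1)
2. Q lies on line BS with BQ:QS = -5:1 ⇒ Q = (5/4, 0)
3. G lies on line SL with SG:GL = 5:2 ⇒ G = (-13/7, 5/7)
4. H lies on line LS with LH:HS = -3:2 ⇒ H = (9, -2)
2·[BHG] = 19/7, 2·[ZQU] = -3/2
[BHG]:[ZQU] = 19/7:-3/2 = -38/21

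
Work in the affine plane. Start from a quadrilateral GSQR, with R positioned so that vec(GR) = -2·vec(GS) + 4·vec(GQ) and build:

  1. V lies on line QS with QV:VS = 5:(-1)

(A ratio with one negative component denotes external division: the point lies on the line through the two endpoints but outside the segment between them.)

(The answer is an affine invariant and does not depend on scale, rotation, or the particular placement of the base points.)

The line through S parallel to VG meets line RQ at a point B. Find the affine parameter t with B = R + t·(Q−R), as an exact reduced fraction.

Set G = (0, 0), S = (1, 0), Q = (0, 1), R = (-2, 4); any affine frame gives the same invariant.
1. V lies on line QS with QV:VS = 5:(-1) ⇒ V = (5/4, -1/4)
through S parallel to VG: direction (-5/4, 1/4); meets RQ at B = (8/13, 1/13)
B = R + t·(Q−R) with t = 17/13

t = 17/13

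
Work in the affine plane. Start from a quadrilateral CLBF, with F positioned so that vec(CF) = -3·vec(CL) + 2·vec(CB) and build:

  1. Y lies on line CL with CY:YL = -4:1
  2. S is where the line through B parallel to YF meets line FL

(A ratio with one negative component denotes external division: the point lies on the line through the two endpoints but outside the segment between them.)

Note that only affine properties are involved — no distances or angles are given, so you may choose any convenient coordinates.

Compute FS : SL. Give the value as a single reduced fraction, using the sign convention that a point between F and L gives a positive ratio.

FS:SL = -5/7

Assign C = (0, 0), L = (1, 0), B = (0, 1), F = (-3, 2) — the answer is frame-independent, so this choice is without loss of generality.
1. Y lies on line CL with CY:YL = -4:1 ⇒ Y = (4/3, 0)
2. S is where the line through B parallel to YF meets line FL ⇒ S = (-13, 7)
S = F + t·(L−F) with t = -5/2, so FS:SL = t:(1−t) = -5/2:7/2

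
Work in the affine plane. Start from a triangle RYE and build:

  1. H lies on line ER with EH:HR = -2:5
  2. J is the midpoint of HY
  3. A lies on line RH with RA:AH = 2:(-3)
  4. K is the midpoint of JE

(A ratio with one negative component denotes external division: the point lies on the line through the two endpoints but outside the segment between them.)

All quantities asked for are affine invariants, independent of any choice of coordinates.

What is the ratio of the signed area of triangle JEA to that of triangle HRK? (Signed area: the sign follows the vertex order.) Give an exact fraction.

Choose coordinates R = (0, 0), Y = (1, 0), E = (0, 1).
1. H lies on line ER with EH:HR = -2:5 ⇒ H = (0, 5/3)
2. J is the midpoint of HY ⇒ J = (1/2, 5/6)
3. A lies on line RH with RA:AH = 2:(-3) ⇒ A = (0, -10/3)
4. K is the midpoint of JE ⇒ K = (1/4, 11/12)
2·[JEA] = 13/6, 2·[HRK] = 5/12
[JEA]:[HRK] = 13/6:5/12 = 26/5

[JEA]:[HRK] = 26/5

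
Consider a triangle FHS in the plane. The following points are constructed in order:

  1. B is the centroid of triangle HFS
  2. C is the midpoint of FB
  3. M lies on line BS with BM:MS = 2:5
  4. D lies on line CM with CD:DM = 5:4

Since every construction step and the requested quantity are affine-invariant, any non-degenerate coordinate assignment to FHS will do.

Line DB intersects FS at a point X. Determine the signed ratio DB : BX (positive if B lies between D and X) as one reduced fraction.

DB:BX = -8/21

Work in coordinates with F = (0, 0), H = (1, 0), S = (0, 1).
1. B is the centroid of triangle HFS ⇒ B = (1/3, 1/3)
2. C is the midpoint of FB ⇒ C = (1/6, 1/6)
3. M lies on line BS with BM:MS = 2:5 ⇒ M = (5/21, 11/21)
4. D lies on line CM with CD:DM = 5:4 ⇒ D = (13/63, 23/63)
line DB meets FS at X = (0, 5/12)
B = D + t·(X−D) with t = -8/13, so DB:BX = -8/13:21/13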